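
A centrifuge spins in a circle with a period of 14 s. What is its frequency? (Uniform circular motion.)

f = 1/T = 1/14 = 0.0714 Hz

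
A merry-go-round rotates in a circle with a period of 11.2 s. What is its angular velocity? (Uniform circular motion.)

ω = 2π/T = 2π/11.2 = 0.561 rad/s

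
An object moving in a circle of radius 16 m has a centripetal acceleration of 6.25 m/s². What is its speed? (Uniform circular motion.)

v = √(a_c × r) = √(6.25 × 16) = 10.0 m/s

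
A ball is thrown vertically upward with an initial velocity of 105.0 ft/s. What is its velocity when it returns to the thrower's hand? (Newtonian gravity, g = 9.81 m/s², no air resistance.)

By conservation of energy (no air resistance), the ball returns to the throw height with the same speed as launch, but directed downward.
|v_ground| = v₀ = 105.0 ft/s
v_ground = 105.0 ft/s (downward)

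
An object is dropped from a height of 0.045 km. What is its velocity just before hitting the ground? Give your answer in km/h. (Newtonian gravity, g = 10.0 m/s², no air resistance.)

h = 0.045 km × 1000.0 = 45.0 m
v = √(2gh) = √(2 × 10.0 × 45.0) = 30.0 m/s
v = 30.0 m/s / 0.2777777777777778 = 108.0 km/h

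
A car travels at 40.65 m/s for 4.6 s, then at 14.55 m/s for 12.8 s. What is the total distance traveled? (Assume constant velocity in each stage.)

d₁ = v₁t₁ = 40.65 × 4.6 = 186.99 m
d₂ = v₂t₂ = 14.55 × 12.8 = 186.24 m
d_total = 186.99 + 186.24 = 373.23 m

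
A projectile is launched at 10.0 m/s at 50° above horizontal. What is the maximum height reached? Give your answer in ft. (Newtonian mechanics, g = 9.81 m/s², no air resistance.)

H = v₀² × sin²(θ) / (2g) = 10.0² × sin(50°)² / (2 × 9.81) = 100.0 × 0.586824 / 19.62 = 2.99095 m
H = 2.99095 m / 0.3048 = 9.813 ft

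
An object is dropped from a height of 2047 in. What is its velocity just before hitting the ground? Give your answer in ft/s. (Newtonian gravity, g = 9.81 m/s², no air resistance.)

h = 2047 in × 0.0254 = 51.9938 m
v = √(2gh) = √(2 × 9.81 × 51.9938) = 31.9393 m/s
v = 31.9393 m/s / 0.3048 = 104.8 ft/s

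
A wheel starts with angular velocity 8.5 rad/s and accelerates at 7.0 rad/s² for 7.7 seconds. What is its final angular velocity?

ω = ω₀ + αt = 8.5 + 7.0 × 7.7 = 62.4 rad/s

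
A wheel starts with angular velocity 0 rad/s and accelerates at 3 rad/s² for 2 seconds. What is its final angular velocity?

ω = ω₀ + αt = 0 + 3 × 2 = 6 rad/s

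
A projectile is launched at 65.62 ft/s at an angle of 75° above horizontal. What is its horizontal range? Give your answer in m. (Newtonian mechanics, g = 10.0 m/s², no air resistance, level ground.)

v₀ = 65.62 ft/s × 0.3048 = 20.001 m/s
R = v₀² × sin(2θ) / g = 20.001² × sin(2 × 75°) / 10.0 = 400.04 × 0.5 / 10.0 = 20.0 m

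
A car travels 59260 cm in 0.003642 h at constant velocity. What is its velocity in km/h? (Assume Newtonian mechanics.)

d = 59260 cm × 0.01 = 592.6 m
t = 0.003642 h × 3600.0 = 13.1112 s
v = d / t = 592.6 / 13.1112 = 45.198 m/s
v = 45.198 m/s / 0.2777777777777778 = 162.7 km/h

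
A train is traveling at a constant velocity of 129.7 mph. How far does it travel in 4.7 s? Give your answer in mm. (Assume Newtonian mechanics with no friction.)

v = 129.7 mph × 0.44704 = 57.9811 m/s
d = v × t = 57.9811 × 4.7 = 272.511 m
d = 272.511 m / 0.001 = 272500 mm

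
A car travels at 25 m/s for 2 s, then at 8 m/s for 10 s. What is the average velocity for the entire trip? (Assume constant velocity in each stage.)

d₁ = v₁t₁ = 25 × 2 = 50 m
d₂ = v₂t₂ = 8 × 10 = 80 m
d_total = 130 m, t_total = 12 s
v_avg = d_total/t_total = 130/12 = 10.83 m/s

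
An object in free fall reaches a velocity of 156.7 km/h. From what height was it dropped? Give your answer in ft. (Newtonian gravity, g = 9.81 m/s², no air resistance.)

v = 156.7 km/h × 0.2777777777777778 = 43.5278 m/s
h = v² / (2g) = 43.5278² / (2 × 9.81) = 96.5683 m
h = 96.5683 m / 0.3048 = 316.8 ft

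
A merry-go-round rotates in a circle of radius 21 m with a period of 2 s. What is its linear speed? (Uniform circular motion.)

v = 2πr/T = 2π×21/2 = 65.97 m/s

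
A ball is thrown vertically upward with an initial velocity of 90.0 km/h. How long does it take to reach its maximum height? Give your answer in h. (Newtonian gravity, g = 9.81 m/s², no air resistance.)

v₀ = 90.0 km/h × 0.2777777777777778 = 25.0 m/s
t_up = v₀ / g = 25.0 / 9.81 = 2.54842 s
t_up = 2.54842 s / 3600.0 = 0.0007079 h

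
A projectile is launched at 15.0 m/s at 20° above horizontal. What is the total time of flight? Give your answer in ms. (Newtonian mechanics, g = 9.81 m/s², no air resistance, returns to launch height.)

T = 2 × v₀ × sin(θ) / g = 2 × 15.0 × sin(20°) / 9.81 = 2 × 15.0 × 0.34202 / 9.81 = 1.04593 s
T = 1.04593 s / 0.001 = 1046 ms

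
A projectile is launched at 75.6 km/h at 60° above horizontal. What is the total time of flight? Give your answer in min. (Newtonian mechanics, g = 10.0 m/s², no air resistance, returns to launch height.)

v₀ = 75.6 km/h × 0.2777777777777778 = 21.0 m/s
T = 2 × v₀ × sin(θ) / g = 2 × 21.0 × sin(60°) / 10.0 = 2 × 21.0 × 0.866025 / 10.0 = 3.63731 s
T = 3.63731 s / 60.0 = 0.06062 min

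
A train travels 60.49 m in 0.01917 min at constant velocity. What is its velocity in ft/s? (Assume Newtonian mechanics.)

t = 0.01917 min × 60.0 = 1.1502 s
v = d / t = 60.49 / 1.1502 = 52.5909 m/s
v = 52.5909 m/s / 0.3048 = 172.5 ft/s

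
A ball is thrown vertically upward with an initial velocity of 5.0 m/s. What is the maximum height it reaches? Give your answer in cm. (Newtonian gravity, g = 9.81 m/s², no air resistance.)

h_max = v₀² / (2g) = 5.0² / (2 × 9.81) = 25.0 / 19.62 = 1.27421 m
h_max = 1.27421 m / 0.01 = 127.4 cm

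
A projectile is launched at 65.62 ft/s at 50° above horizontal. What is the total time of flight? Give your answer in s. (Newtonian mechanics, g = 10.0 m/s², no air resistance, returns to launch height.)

v₀ = 65.62 ft/s × 0.3048 = 20.001 m/s
T = 2 × v₀ × sin(θ) / g = 2 × 20.001 × sin(50°) / 10.0 = 2 × 20.001 × 0.766044 / 10.0 = 3.064 s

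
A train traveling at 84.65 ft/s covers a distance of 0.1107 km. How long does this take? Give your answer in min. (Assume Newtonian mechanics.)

d = 0.1107 km × 1000.0 = 110.7 m
v = 84.65 ft/s × 0.3048 = 25.8013 m/s
t = d / v = 110.7 / 25.8013 = 4.29048 s
t = 4.29048 s / 60.0 = 0.07151 min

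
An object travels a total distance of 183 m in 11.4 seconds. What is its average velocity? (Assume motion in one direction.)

v_avg = Δd / Δt = 183 / 11.4 = 16.05 m/s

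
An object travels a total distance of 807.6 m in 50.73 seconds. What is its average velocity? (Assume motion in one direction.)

v_avg = Δd / Δt = 807.6 / 50.73 = 15.92 m/s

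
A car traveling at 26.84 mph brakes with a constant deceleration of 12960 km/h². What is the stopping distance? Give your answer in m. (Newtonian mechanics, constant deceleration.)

v₀ = 26.84 mph × 0.44704 = 11.9986 m/s
a = 12960 km/h² × 7.716049382716049e-05 = 1.0 m/s²
d = v₀² / (2a) = 11.9986² / (2 × 1.0) = 143.966 / 2.0 = 71.98 m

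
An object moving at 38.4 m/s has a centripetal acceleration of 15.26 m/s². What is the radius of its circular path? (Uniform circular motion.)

r = v²/a_c = 38.4²/15.26 = 96.63 m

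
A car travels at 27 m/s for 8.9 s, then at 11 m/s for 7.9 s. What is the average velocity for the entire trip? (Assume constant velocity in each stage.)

d₁ = v₁t₁ = 27 × 8.9 = 240.3 m
d₂ = v₂t₂ = 11 × 7.9 = 86.9 m
d_total = 327.2 m, t_total = 16.8 s
v_avg = d_total/t_total = 327.2/16.8 = 19.48 m/s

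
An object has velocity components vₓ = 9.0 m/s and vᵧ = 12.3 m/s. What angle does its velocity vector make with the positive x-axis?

θ = arctan(vᵧ/vₓ) = arctan(12.3/9.0) = 53.81°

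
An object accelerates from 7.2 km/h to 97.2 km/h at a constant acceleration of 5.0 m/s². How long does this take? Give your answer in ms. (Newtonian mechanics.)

v₀ = 7.2 km/h × 0.2777777777777778 = 2.0 m/s
v = 97.2 km/h × 0.2777777777777778 = 27.0 m/s
t = (v - v₀) / a = (27.0 - 2.0) / 5.0 = 5.0 s
t = 5.0 s / 0.001 = 5000 ms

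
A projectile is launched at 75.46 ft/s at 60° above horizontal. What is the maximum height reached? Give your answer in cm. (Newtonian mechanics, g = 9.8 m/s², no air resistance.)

v₀ = 75.46 ft/s × 0.3048 = 23.0002 m/s
H = v₀² × sin²(θ) / (2g) = 23.0002² × sin(60°)² / (2 × 9.8) = 529.009 × 0.75 / 19.6 = 20.2427 m
H = 20.2427 m / 0.01 = 2024 cm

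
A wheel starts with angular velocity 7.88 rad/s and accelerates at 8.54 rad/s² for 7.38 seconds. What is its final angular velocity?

ω = ω₀ + αt = 7.88 + 8.54 × 7.38 = 70.91 rad/s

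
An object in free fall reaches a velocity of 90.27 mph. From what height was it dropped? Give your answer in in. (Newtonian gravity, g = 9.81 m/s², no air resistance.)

v = 90.27 mph × 0.44704 = 40.3543 m/s
h = v² / (2g) = 40.3543² / (2 × 9.81) = 83.0005 m
h = 83.0005 m / 0.0254 = 3268 in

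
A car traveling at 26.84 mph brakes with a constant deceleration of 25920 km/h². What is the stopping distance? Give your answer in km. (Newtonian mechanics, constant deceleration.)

v₀ = 26.84 mph × 0.44704 = 11.9986 m/s
a = 25920 km/h² × 7.716049382716049e-05 = 2.0 m/s²
d = v₀² / (2a) = 11.9986² / (2 × 2.0) = 143.966 / 4.0 = 35.9915 m
d = 35.9915 m / 1000.0 = 0.03599 km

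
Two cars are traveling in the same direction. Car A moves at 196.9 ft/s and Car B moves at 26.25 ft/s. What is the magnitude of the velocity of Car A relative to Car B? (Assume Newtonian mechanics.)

v_rel = |v_A - v_B| = |196.9 - 26.25| = 170.65 ft/s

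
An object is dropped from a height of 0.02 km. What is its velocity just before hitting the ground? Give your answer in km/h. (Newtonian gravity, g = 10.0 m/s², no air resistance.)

h = 0.02 km × 1000.0 = 20.0 m
v = √(2gh) = √(2 × 10.0 × 20.0) = 20.0 m/s
v = 20.0 m/s / 0.2777777777777778 = 72.0 km/h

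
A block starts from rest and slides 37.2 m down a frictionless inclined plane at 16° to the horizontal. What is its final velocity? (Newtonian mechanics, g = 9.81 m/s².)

a = g sin(θ) = 9.81 × sin(16°) = 2.704 m/s²
v = √(2ad) = √(2 × 2.704 × 37.2) = 14.18 m/s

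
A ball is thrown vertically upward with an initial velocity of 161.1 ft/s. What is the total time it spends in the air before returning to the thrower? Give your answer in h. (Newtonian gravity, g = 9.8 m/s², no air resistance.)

v₀ = 161.1 ft/s × 0.3048 = 49.1033 m/s
t_total = 2 × v₀ / g = 2 × 49.1033 / 9.8 = 10.0211 s
t_total = 10.0211 s / 3600.0 = 0.002784 h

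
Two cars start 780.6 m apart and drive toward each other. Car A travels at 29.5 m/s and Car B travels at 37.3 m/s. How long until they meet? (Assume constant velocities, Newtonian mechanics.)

Combined speed: v_combined = 29.5 + 37.3 = 66.8 m/s
Time to meet: t = d/v_combined = 780.6/66.8 = 11.69 s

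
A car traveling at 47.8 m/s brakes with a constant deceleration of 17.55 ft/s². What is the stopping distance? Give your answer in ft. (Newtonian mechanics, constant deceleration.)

a = 17.55 ft/s² × 0.3048 = 5.34924 m/s²
d = v₀² / (2a) = 47.8² / (2 × 5.34924) = 2284.84 / 10.6985 = 213.566 m
d = 213.566 m / 0.3048 = 700.7 ft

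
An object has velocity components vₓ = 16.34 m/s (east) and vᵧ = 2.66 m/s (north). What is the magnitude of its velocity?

|v| = √(vₓ² + vᵧ²) = √(16.34² + 2.66²) = √(274.0712) = 16.56 m/s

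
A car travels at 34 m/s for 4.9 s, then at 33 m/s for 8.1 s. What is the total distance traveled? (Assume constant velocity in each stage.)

d₁ = v₁t₁ = 34 × 4.9 = 166.6 m
d₂ = v₂t₂ = 33 × 8.1 = 267.3 m
d_total = 166.6 + 267.3 = 433.9 m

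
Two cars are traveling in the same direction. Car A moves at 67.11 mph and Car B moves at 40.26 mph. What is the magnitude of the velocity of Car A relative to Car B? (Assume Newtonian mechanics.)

v_rel = |v_A - v_B| = |67.11 - 40.26| = 26.85 mph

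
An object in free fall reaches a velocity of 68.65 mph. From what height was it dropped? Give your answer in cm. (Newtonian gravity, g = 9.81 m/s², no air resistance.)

v = 68.65 mph × 0.44704 = 30.6893 m/s
h = v² / (2g) = 30.6893² / (2 × 9.81) = 48.0037 m
h = 48.0037 m / 0.01 = 4800 cm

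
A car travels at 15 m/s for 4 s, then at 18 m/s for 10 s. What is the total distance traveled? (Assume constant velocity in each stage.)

d₁ = v₁t₁ = 15 × 4 = 60 m
d₂ = v₂t₂ = 18 × 10 = 180 m
d_total = 60 + 180 = 240 m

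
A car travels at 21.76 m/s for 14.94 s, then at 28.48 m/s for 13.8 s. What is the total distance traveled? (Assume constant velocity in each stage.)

d₁ = v₁t₁ = 21.76 × 14.94 = 325.0944 m
d₂ = v₂t₂ = 28.48 × 13.8 = 393.024 m
d_total = 325.0944 + 393.024 = 718.12 m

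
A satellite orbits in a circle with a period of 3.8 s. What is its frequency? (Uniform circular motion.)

f = 1/T = 1/3.8 = 0.2632 Hz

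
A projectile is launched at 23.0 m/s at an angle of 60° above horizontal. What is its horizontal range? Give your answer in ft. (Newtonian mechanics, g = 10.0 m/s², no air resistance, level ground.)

R = v₀² × sin(2θ) / g = 23.0² × sin(2 × 60°) / 10.0 = 529.0 × 0.866025 / 10.0 = 45.8127 m
R = 45.8127 m / 0.3048 = 150.3 ft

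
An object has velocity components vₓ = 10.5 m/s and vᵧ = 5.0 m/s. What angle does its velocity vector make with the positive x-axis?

θ = arctan(vᵧ/vₓ) = arctan(5.0/10.5) = 25.46°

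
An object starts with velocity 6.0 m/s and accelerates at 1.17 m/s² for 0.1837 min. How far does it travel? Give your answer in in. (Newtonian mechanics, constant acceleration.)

t = 0.1837 min × 60.0 = 11.022 s
d = v₀ × t + ½ × a × t² = 6.0 × 11.022 + 0.5 × 1.17 × 11.022² = 137.2 m
d = 137.2 m / 0.0254 = 5402 in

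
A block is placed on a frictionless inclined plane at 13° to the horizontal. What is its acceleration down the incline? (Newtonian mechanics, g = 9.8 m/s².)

a = g sin(θ) = 9.8 × sin(13°) = 9.8 × 0.22495 = 2.2 m/s²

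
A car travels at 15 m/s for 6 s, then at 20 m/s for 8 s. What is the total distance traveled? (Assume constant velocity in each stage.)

d₁ = v₁t₁ = 15 × 6 = 90 m
d₂ = v₂t₂ = 20 × 8 = 160 m
d_total = 90 + 160 = 250 m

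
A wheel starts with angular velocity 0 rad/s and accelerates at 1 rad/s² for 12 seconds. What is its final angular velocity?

ω = ω₀ + αt = 0 + 1 × 12 = 12 rad/s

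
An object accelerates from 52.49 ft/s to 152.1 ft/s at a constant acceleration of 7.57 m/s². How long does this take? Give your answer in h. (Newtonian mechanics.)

v₀ = 52.49 ft/s × 0.3048 = 15.999 m/s
v = 152.1 ft/s × 0.3048 = 46.3601 m/s
t = (v - v₀) / a = (46.3601 - 15.999) / 7.57 = 4.01071 s
t = 4.01071 s / 3600.0 = 0.001114 h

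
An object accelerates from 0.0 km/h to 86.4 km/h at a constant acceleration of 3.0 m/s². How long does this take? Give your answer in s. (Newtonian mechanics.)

v₀ = 0.0 km/h × 0.2777777777777778 = 0.0 m/s
v = 86.4 km/h × 0.2777777777777778 = 24.0 m/s
t = (v - v₀) / a = (24.0 - 0.0) / 3.0 = 8.0 s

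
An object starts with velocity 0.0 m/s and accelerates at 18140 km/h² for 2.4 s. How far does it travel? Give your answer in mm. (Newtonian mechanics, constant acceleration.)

a = 18140 km/h² × 7.716049382716049e-05 = 1.39969 m/s²
d = v₀ × t + ½ × a × t² = 0.0 × 2.4 + 0.5 × 1.39969 × 2.4² = 4.03111 m
d = 4.03111 m / 0.001 = 4031 mm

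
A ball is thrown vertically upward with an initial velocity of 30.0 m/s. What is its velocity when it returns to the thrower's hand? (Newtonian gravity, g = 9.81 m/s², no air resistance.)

By conservation of energy (no air resistance), the ball returns to the throw height with the same speed as launch, but directed downward.
|v_ground| = v₀ = 30.0 m/s
v_ground = 30.0 m/s (downward)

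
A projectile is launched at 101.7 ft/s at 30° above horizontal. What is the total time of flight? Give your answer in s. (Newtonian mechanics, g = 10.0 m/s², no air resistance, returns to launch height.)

v₀ = 101.7 ft/s × 0.3048 = 30.9982 m/s
T = 2 × v₀ × sin(θ) / g = 2 × 30.9982 × sin(30°) / 10.0 = 2 × 30.9982 × 0.5 / 10.0 = 3.1 s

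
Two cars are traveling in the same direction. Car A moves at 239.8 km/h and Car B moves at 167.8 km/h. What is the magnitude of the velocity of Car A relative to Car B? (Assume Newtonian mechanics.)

v_rel = |v_A - v_B| = |239.8 - 167.8| = 72.0 km/h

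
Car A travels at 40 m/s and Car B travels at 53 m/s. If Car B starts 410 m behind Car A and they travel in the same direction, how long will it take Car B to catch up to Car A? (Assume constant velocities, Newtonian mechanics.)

Relative speed: v_rel = 53 - 40 = 13 m/s
Time to catch: t = d₀/v_rel = 410/13 = 31.54 s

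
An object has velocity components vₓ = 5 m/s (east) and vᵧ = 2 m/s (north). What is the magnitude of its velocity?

|v| = √(vₓ² + vᵧ²) = √(5² + 2²) = √(29) = 5.39 m/s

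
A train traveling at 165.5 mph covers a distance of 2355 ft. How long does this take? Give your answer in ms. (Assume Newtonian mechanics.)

d = 2355 ft × 0.3048 = 717.804 m
v = 165.5 mph × 0.44704 = 73.9851 m/s
t = d / v = 717.804 / 73.9851 = 9.70201 s
t = 9.70201 s / 0.001 = 9702 ms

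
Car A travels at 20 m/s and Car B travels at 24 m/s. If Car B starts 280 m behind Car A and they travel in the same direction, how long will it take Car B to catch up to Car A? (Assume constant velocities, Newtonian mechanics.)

Relative speed: v_rel = 24 - 20 = 4 m/s
Time to catch: t = d₀/v_rel = 280/4 = 70.0 s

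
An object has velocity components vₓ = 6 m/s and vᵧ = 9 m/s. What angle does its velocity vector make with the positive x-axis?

θ = arctan(vᵧ/vₓ) = arctan(9/6) = 56.31°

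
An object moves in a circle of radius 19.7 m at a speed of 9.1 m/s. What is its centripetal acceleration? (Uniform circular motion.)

a_c = v²/r = 9.1²/19.7 = 82.81/19.7 = 4.2 m/s²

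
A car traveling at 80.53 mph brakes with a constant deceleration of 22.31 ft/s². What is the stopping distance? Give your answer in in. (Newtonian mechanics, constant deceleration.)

v₀ = 80.53 mph × 0.44704 = 36.0001 m/s
a = 22.31 ft/s² × 0.3048 = 6.80009 m/s²
d = v₀² / (2a) = 36.0001² / (2 × 6.80009) = 1296.01 / 13.6002 = 95.2935 m
d = 95.2935 m / 0.0254 = 3752 in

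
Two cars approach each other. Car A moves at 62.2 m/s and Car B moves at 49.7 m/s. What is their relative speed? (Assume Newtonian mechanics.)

v_rel = v_A + v_B = 62.2 + 49.7 = 111.9 m/s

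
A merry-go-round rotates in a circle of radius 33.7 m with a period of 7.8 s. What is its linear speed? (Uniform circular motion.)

v = 2πr/T = 2π×33.7/7.8 = 27.15 m/s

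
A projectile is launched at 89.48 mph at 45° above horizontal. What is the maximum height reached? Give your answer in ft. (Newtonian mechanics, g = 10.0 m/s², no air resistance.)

v₀ = 89.48 mph × 0.44704 = 40.0011 m/s
H = v₀² × sin²(θ) / (2g) = 40.0011² × sin(45°)² / (2 × 10.0) = 1600.09 × 0.5 / 20.0 = 40.0022 m
H = 40.0022 m / 0.3048 = 131.2 ft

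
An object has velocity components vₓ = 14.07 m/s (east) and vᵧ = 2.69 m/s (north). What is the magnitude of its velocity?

|v| = √(vₓ² + vᵧ²) = √(14.07² + 2.69²) = √(205.201) = 14.32 m/s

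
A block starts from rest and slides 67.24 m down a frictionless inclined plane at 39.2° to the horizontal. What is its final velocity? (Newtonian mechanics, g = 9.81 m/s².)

a = g sin(θ) = 9.81 × sin(39.2°) = 6.2002 m/s²
v = √(2ad) = √(2 × 6.2002 × 67.24) = 28.88 m/s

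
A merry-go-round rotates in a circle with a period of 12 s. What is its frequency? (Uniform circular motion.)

f = 1/T = 1/12 = 0.0833 Hz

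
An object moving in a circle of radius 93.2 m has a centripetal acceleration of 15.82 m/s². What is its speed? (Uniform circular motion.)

v = √(a_c × r) = √(15.82 × 93.2) = 38.4 m/s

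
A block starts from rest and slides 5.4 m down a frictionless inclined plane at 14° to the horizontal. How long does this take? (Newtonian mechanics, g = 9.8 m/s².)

a = g sin(θ) = 9.8 × sin(14°) = 2.3708 m/s²
t = √(2d/a) = √(2 × 5.4 / 2.3708) = 2.13 s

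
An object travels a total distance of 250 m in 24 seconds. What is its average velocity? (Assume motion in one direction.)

v_avg = Δd / Δt = 250 / 24 = 10.42 m/s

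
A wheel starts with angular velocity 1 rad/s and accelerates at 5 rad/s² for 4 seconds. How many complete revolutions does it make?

θ = ω₀t + ½αt² = 1×4 + ½×5×4² = 44.0 rad
Total revolutions = θ/(2π) = 44.0/(2π) = 7.0
Complete revolutions = ⌊7.0⌋ = 7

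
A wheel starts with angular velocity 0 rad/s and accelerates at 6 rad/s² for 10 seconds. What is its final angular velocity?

ω = ω₀ + αt = 0 + 6 × 10 = 60 rad/s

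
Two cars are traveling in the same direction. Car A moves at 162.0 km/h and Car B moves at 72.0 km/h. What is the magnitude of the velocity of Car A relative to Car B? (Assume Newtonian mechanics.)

v_rel = |v_A - v_B| = |162.0 - 72.0| = 90.0 km/h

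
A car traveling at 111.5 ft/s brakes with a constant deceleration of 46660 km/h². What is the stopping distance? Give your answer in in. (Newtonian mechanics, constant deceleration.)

v₀ = 111.5 ft/s × 0.3048 = 33.9852 m/s
a = 46660 km/h² × 7.716049382716049e-05 = 3.60031 m/s²
d = v₀² / (2a) = 33.9852² / (2 × 3.60031) = 1154.99 / 7.20062 = 160.401 m
d = 160.401 m / 0.0254 = 6315 in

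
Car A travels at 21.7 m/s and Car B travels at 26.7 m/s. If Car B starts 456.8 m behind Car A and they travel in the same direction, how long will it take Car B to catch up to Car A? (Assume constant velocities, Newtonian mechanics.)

Relative speed: v_rel = 26.7 - 21.7 = 5.0 m/s
Time to catch: t = d₀/v_rel = 456.8/5.0 = 91.36 s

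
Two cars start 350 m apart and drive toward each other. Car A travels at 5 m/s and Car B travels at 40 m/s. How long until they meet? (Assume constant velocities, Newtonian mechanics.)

Combined speed: v_combined = 5 + 40 = 45 m/s
Time to meet: t = d/v_combined = 350/45 = 7.78 s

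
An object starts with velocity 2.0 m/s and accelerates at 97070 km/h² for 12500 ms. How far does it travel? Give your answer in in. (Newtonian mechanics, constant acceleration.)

a = 97070 km/h² × 7.716049382716049e-05 = 7.48997 m/s²
t = 12500 ms × 0.001 = 12.5 s
d = v₀ × t + ½ × a × t² = 2.0 × 12.5 + 0.5 × 7.48997 × 12.5² = 610.154 m
d = 610.154 m / 0.0254 = 24020 in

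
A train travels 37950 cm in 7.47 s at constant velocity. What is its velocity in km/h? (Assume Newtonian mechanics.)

d = 37950 cm × 0.01 = 379.5 m
v = d / t = 379.5 / 7.47 = 50.8032 m/s
v = 50.8032 m/s / 0.2777777777777778 = 182.9 km/h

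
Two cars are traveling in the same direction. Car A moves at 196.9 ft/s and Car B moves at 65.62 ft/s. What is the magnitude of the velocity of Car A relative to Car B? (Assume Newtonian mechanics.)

v_rel = |v_A - v_B| = |196.9 - 65.62| = 131.28 ft/s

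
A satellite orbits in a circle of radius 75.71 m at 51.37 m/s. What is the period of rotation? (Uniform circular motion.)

T = 2πr/v = 2π×75.71/51.37 = 9.26 s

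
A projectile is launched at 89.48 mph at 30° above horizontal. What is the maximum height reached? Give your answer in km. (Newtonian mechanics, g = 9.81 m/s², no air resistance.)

v₀ = 89.48 mph × 0.44704 = 40.0011 m/s
H = v₀² × sin²(θ) / (2g) = 40.0011² × sin(30°)² / (2 × 9.81) = 1600.09 × 0.25 / 19.62 = 20.3885 m
H = 20.3885 m / 1000.0 = 0.02039 km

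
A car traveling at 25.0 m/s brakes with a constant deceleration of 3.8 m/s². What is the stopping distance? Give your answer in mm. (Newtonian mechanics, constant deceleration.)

d = v₀² / (2a) = 25.0² / (2 × 3.8) = 625.0 / 7.6 = 82.2368 m
d = 82.2368 m / 0.001 = 82240 mm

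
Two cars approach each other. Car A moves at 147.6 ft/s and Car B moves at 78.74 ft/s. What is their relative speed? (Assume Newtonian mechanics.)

v_rel = v_A + v_B = 147.6 + 78.74 = 226.34 ft/s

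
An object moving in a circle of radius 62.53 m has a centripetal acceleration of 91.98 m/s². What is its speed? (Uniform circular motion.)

v = √(a_c × r) = √(91.98 × 62.53) = 75.84 m/s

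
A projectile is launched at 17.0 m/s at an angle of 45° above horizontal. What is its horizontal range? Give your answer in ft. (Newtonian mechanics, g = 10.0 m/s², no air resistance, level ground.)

R = v₀² × sin(2θ) / g = 17.0² × sin(2 × 45°) / 10.0 = 289.0 × 1.0 / 10.0 = 28.9 m
R = 28.9 m / 0.3048 = 94.82 ft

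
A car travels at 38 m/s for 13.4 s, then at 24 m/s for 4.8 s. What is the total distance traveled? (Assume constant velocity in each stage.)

d₁ = v₁t₁ = 38 × 13.4 = 509.2 m
d₂ = v₂t₂ = 24 × 4.8 = 115.2 m
d_total = 509.2 + 115.2 = 624.4 m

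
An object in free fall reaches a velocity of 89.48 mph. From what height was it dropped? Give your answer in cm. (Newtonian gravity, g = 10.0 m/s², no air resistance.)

v = 89.48 mph × 0.44704 = 40.0011 m/s
h = v² / (2g) = 40.0011² / (2 × 10.0) = 80.0044 m
h = 80.0044 m / 0.01 = 8000 cm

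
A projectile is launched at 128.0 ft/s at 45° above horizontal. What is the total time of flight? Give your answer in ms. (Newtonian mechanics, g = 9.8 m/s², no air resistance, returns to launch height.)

v₀ = 128.0 ft/s × 0.3048 = 39.0144 m/s
T = 2 × v₀ × sin(θ) / g = 2 × 39.0144 × sin(45°) / 9.8 = 2 × 39.0144 × 0.707107 / 9.8 = 5.63007 s
T = 5.63007 s / 0.001 = 5630 ms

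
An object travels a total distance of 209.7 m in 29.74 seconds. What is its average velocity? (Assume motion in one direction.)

v_avg = Δd / Δt = 209.7 / 29.74 = 7.05 m/s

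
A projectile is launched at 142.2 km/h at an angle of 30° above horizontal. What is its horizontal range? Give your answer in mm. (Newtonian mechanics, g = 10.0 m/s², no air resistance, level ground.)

v₀ = 142.2 km/h × 0.2777777777777778 = 39.5 m/s
R = v₀² × sin(2θ) / g = 39.5² × sin(2 × 30°) / 10.0 = 1560.25 × 0.866025 / 10.0 = 135.122 m
R = 135.122 m / 0.001 = 135100 mm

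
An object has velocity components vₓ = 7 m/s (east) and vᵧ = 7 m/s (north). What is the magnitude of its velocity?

|v| = √(vₓ² + vᵧ²) = √(7² + 7²) = √(98) = 9.9 m/s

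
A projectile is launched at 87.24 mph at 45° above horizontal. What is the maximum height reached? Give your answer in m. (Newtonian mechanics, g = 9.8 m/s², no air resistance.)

v₀ = 87.24 mph × 0.44704 = 38.9998 m/s
H = v₀² × sin²(θ) / (2g) = 38.9998² × sin(45°)² / (2 × 9.8) = 1520.98 × 0.5 / 19.6 = 38.8 m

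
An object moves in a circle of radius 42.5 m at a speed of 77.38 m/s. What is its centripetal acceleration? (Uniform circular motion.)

a_c = v²/r = 77.38²/42.5 = 5987.6644/42.5 = 140.89 m/s²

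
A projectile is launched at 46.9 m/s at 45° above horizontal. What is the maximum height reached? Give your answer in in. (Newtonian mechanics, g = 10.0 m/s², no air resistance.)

H = v₀² × sin²(θ) / (2g) = 46.9² × sin(45°)² / (2 × 10.0) = 2199.61 × 0.5 / 20.0 = 54.9903 m
H = 54.9903 m / 0.0254 = 2165 in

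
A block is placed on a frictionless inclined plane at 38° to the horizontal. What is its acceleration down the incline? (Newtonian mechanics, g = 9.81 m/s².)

a = g sin(θ) = 9.81 × sin(38°) = 9.81 × 0.6157 = 6.04 m/s²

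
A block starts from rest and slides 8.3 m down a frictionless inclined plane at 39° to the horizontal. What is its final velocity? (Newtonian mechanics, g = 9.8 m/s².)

a = g sin(θ) = 9.8 × sin(39°) = 6.1673 m/s²
v = √(2ad) = √(2 × 6.1673 × 8.3) = 10.12 m/s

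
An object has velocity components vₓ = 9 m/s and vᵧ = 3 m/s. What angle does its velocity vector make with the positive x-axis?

θ = arctan(vᵧ/vₓ) = arctan(3/9) = 18.43°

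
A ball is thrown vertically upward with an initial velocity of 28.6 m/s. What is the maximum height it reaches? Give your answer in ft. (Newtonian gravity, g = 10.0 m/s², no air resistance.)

h_max = v₀² / (2g) = 28.6² / (2 × 10.0) = 817.96 / 20.0 = 40.898 m
h_max = 40.898 m / 0.3048 = 134.2 ft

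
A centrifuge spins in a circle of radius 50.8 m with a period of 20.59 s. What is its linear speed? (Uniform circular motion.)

v = 2πr/T = 2π×50.8/20.59 = 15.5 m/s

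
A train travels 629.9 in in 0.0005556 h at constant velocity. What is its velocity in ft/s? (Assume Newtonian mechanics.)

d = 629.9 in × 0.0254 = 15.9995 m
t = 0.0005556 h × 3600.0 = 2.00016 s
v = d / t = 15.9995 / 2.00016 = 7.99911 m/s
v = 7.99911 m/s / 0.3048 = 26.24 ft/s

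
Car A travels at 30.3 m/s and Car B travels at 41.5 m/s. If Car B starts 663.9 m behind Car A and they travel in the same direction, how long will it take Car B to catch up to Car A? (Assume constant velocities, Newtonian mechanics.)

Relative speed: v_rel = 41.5 - 30.3 = 11.2 m/s
Time to catch: t = d₀/v_rel = 663.9/11.2 = 59.28 s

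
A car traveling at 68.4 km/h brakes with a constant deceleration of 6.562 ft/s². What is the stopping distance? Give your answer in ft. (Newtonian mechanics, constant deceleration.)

v₀ = 68.4 km/h × 0.2777777777777778 = 19.0 m/s
a = 6.562 ft/s² × 0.3048 = 2.0001 m/s²
d = v₀² / (2a) = 19.0² / (2 × 2.0001) = 361.0 / 4.0002 = 90.2455 m
d = 90.2455 m / 0.3048 = 296.1 ft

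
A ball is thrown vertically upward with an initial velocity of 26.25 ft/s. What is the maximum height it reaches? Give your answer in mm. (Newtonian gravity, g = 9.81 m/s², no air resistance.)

v₀ = 26.25 ft/s × 0.3048 = 8.001 m/s
h_max = v₀² / (2g) = 8.001² / (2 × 9.81) = 64.016 / 19.62 = 3.26279 m
h_max = 3.26279 m / 0.001 = 3263 mm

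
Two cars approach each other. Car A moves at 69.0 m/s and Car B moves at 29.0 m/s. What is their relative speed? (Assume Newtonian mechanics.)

v_rel = v_A + v_B = 69.0 + 29.0 = 98.0 m/s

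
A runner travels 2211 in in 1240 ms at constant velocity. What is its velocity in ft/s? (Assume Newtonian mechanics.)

d = 2211 in × 0.0254 = 56.1594 m
t = 1240 ms × 0.001 = 1.24 s
v = d / t = 56.1594 / 1.24 = 45.2898 m/s
v = 45.2898 m/s / 0.3048 = 148.6 ft/s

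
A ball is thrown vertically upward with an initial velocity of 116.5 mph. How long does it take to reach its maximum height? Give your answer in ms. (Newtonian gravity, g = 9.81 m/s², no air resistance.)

v₀ = 116.5 mph × 0.44704 = 52.0802 m/s
t_up = v₀ / g = 52.0802 / 9.81 = 5.30889 s
t_up = 5.30889 s / 0.001 = 5309 ms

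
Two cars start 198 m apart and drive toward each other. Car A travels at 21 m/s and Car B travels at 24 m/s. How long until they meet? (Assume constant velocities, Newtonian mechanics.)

Combined speed: v_combined = 21 + 24 = 45 m/s
Time to meet: t = d/v_combined = 198/45 = 4.4 s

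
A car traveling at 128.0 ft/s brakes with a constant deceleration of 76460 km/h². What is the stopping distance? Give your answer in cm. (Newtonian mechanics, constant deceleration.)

v₀ = 128.0 ft/s × 0.3048 = 39.0144 m/s
a = 76460 km/h² × 7.716049382716049e-05 = 5.89969 m/s²
d = v₀² / (2a) = 39.0144² / (2 × 5.89969) = 1522.12 / 11.7994 = 129.0 m
d = 129.0 m / 0.01 = 12900 cm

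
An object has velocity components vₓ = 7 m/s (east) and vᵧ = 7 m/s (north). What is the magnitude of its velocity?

|v| = √(vₓ² + vᵧ²) = √(7² + 7²) = √(98) = 9.9 m/s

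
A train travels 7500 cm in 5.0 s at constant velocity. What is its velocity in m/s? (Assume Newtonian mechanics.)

d = 7500 cm × 0.01 = 75.0 m
v = d / t = 75.0 / 5.0 = 15.0 m/s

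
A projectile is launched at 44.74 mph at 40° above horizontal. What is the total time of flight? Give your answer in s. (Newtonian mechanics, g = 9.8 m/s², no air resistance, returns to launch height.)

v₀ = 44.74 mph × 0.44704 = 20.0006 m/s
T = 2 × v₀ × sin(θ) / g = 2 × 20.0006 × sin(40°) / 9.8 = 2 × 20.0006 × 0.642788 / 9.8 = 2.624 s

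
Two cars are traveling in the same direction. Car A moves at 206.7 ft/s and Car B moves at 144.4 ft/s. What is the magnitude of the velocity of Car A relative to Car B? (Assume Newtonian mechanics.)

v_rel = |v_A - v_B| = |206.7 - 144.4| = 62.3 ft/s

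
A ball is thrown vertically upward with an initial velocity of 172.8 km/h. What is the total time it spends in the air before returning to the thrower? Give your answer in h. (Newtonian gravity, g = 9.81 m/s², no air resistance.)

v₀ = 172.8 km/h × 0.2777777777777778 = 48.0 m/s
t_total = 2 × v₀ / g = 2 × 48.0 / 9.81 = 9.78593 s
t_total = 9.78593 s / 3600.0 = 0.002718 h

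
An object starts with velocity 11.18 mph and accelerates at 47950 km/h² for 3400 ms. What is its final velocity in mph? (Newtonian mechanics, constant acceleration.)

v₀ = 11.18 mph × 0.44704 = 4.99791 m/s
a = 47950 km/h² × 7.716049382716049e-05 = 3.69985 m/s²
t = 3400 ms × 0.001 = 3.4 s
v = v₀ + a × t = 4.99791 + 3.69985 × 3.4 = 17.5774 m/s
v = 17.5774 m/s / 0.44704 = 39.32 mph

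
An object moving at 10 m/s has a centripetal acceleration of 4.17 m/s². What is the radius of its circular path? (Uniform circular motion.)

r = v²/a_c = 10²/4.17 = 23.98 m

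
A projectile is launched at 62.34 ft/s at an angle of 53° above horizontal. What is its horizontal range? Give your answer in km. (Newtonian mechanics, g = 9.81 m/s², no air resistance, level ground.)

v₀ = 62.34 ft/s × 0.3048 = 19.0012 m/s
R = v₀² × sin(2θ) / g = 19.0012² × sin(2 × 53°) / 9.81 = 361.046 × 0.961262 / 9.81 = 35.3782 m
R = 35.3782 m / 1000.0 = 0.03538 km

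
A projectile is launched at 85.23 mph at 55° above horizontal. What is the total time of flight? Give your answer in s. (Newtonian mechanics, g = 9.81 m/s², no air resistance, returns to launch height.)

v₀ = 85.23 mph × 0.44704 = 38.1012 m/s
T = 2 × v₀ × sin(θ) / g = 2 × 38.1012 × sin(55°) / 9.81 = 2 × 38.1012 × 0.819152 / 9.81 = 6.363 s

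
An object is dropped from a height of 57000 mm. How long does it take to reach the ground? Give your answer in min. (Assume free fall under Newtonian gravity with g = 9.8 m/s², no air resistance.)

h = 57000 mm × 0.001 = 57.0 m
t = √(2h/g) = √(2 × 57.0 / 9.8) = 3.41067 s
t = 3.41067 s / 60.0 = 0.05684 min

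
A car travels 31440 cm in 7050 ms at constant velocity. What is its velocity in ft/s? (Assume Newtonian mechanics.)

d = 31440 cm × 0.01 = 314.4 m
t = 7050 ms × 0.001 = 7.05 s
v = d / t = 314.4 / 7.05 = 44.5957 m/s
v = 44.5957 m/s / 0.3048 = 146.3 ft/s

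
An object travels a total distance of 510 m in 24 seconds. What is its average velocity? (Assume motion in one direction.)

v_avg = Δd / Δt = 510 / 24 = 21.25 m/s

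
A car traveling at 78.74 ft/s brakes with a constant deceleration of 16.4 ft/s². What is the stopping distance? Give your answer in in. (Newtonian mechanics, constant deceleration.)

v₀ = 78.74 ft/s × 0.3048 = 24.0 m/s
a = 16.4 ft/s² × 0.3048 = 4.99872 m/s²
d = v₀² / (2a) = 24.0² / (2 × 4.99872) = 576.0 / 9.99744 = 57.6147 m
d = 57.6147 m / 0.0254 = 2268 in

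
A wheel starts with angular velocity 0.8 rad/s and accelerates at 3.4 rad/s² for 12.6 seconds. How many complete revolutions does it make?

θ = ω₀t + ½αt² = 0.8×12.6 + ½×3.4×12.6² = 279.972 rad
Total revolutions = θ/(2π) = 279.972/(2π) = 44.56
Complete revolutions = ⌊44.56⌋ = 44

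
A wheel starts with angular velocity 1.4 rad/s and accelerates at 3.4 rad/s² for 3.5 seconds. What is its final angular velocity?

ω = ω₀ + αt = 1.4 + 3.4 × 3.5 = 13.3 rad/s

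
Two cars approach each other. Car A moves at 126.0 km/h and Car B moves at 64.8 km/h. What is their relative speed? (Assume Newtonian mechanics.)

v_rel = v_A + v_B = 126.0 + 64.8 = 190.8 km/h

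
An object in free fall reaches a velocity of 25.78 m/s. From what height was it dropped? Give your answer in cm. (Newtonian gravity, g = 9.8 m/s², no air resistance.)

h = v² / (2g) = 25.78² / (2 × 9.8) = 33.9086 m
h = 33.9086 m / 0.01 = 3391 cm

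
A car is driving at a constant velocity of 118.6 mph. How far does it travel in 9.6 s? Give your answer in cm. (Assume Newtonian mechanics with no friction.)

v = 118.6 mph × 0.44704 = 53.0189 m/s
d = v × t = 53.0189 × 9.6 = 508.981 m
d = 508.981 m / 0.01 = 50900 cm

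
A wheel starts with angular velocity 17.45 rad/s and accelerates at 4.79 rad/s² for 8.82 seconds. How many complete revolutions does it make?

θ = ω₀t + ½αt² = 17.45×8.82 + ½×4.79×8.82² = 340.221798 rad
Total revolutions = θ/(2π) = 340.221798/(2π) = 54.15
Complete revolutions = ⌊54.15⌋ = 54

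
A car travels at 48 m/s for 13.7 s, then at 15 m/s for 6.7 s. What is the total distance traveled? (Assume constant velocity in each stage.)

d₁ = v₁t₁ = 48 × 13.7 = 657.6 m
d₂ = v₂t₂ = 15 × 6.7 = 100.5 m
d_total = 657.6 + 100.5 = 758.1 m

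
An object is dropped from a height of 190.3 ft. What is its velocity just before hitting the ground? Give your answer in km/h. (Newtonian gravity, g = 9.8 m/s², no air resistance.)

h = 190.3 ft × 0.3048 = 58.0034 m
v = √(2gh) = √(2 × 9.8 × 58.0034) = 33.7175 m/s
v = 33.7175 m/s / 0.2777777777777778 = 121.4 km/h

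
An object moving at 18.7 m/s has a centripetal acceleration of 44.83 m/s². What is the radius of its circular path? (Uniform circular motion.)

r = v²/a_c = 18.7²/44.83 = 7.8 m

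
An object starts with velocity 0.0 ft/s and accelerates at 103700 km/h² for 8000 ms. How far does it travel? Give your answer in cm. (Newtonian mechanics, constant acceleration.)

v₀ = 0.0 ft/s × 0.3048 = 0.0 m/s
a = 103700 km/h² × 7.716049382716049e-05 = 8.00154 m/s²
t = 8000 ms × 0.001 = 8.0 s
d = v₀ × t + ½ × a × t² = 0.0 × 8.0 + 0.5 × 8.00154 × 8.0² = 256.049 m
d = 256.049 m / 0.01 = 25600 cm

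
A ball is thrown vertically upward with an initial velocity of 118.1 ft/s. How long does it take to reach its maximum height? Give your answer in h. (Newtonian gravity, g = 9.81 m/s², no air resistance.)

v₀ = 118.1 ft/s × 0.3048 = 35.9969 m/s
t_up = v₀ / g = 35.9969 / 9.81 = 3.66941 s
t_up = 3.66941 s / 3600.0 = 0.001019 h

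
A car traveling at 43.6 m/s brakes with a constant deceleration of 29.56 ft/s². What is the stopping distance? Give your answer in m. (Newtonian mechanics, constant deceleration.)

a = 29.56 ft/s² × 0.3048 = 9.00989 m/s²
d = v₀² / (2a) = 43.6² / (2 × 9.00989) = 1900.96 / 18.0198 = 105.5 m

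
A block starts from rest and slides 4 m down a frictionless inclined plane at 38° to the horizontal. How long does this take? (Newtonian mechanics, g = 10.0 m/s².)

a = g sin(θ) = 10.0 × sin(38°) = 6.1566 m/s²
t = √(2d/a) = √(2 × 4 / 6.1566) = 1.14 s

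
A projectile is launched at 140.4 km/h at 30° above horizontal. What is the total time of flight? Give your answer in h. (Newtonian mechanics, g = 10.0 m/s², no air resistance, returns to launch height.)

v₀ = 140.4 km/h × 0.2777777777777778 = 39.0 m/s
T = 2 × v₀ × sin(θ) / g = 2 × 39.0 × sin(30°) / 10.0 = 2 × 39.0 × 0.5 / 10.0 = 3.9 s
T = 3.9 s / 3600.0 = 0.001083 h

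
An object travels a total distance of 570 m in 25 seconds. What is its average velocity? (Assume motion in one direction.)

v_avg = Δd / Δt = 570 / 25 = 22.8 m/s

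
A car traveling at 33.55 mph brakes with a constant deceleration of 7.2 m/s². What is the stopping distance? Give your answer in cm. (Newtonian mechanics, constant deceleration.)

v₀ = 33.55 mph × 0.44704 = 14.9982 m/s
d = v₀² / (2a) = 14.9982² / (2 × 7.2) = 224.946 / 14.4 = 15.6212 m
d = 15.6212 m / 0.01 = 1562 cm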